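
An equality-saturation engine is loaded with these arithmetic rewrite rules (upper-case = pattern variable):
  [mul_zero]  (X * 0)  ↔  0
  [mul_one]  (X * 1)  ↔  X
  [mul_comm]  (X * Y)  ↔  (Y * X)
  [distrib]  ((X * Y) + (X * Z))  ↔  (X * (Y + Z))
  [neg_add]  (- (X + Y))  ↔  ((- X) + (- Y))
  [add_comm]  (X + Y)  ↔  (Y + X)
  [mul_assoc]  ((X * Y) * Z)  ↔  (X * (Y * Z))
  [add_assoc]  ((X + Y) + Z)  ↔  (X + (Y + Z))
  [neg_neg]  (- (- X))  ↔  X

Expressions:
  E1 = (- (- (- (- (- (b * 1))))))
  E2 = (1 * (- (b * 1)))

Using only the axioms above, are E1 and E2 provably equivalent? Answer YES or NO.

(1) (- (- (b * 1)))  =[neg_neg →]=  (b * 1)    ⊢ (- (- (- (b * 1))))
(2) (b * 1)  =[mul_one →]=  b    ⊢ (- (- (- b)))
(3) (- (- b))  =[neg_neg →]=  b    ⊢ (- b)
(4) (- b)  =[mul_one ←]=  ((- b) * 1)
(5) ((- b) * 1)  =[mul_comm →]=  (1 * (- b))
(6) b  =[mul_one ←]=  (b * 1)    ⊢ E2

YES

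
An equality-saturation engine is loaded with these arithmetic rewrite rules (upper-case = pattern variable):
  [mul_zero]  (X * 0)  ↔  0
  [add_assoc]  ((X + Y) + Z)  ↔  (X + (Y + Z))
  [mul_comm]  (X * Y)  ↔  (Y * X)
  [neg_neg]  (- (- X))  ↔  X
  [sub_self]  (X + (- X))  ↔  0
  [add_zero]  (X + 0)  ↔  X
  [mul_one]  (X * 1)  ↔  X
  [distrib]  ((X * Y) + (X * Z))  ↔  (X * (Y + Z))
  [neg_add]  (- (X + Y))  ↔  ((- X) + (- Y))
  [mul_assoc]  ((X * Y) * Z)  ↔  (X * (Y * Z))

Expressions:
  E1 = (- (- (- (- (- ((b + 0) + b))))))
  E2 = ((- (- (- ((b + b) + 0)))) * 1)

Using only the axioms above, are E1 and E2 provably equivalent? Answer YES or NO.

1. [neg_neg →] (- (- (- (- ((b + 0) + b)))))  →  (- (- ((b + 0) + b)));  E1 = (- (- (- ((b + 0) + b))))
2. [neg_neg →] (- (- (- ((b + 0) + b))))  →  (- ((b + 0) + b))
3. [add_zero →] (b + 0)  →  b;  E1 = (- (b + b))
4. [neg_neg ←] (- (b + b))  →  (- (- (- (b + b))))
5. [add_zero ←] (b + b)  →  ((b + b) + 0);  E1 = (- (- (- ((b + b) + 0))))
6. [mul_one ←] (- (- (- ((b + b) + 0))))  →  ((- (- (- ((b + b) + 0)))) * 1);  this is E2

YES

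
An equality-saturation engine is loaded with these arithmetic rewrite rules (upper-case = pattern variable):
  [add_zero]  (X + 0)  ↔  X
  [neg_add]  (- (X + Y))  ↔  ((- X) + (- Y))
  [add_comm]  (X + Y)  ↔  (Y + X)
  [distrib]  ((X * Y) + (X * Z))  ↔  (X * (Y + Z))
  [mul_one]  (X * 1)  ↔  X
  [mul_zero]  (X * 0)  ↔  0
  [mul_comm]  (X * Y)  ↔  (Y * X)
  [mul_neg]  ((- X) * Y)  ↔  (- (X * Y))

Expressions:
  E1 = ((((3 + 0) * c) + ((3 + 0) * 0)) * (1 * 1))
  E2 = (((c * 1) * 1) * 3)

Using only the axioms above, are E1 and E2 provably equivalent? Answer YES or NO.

YES

(1) (((3 + 0) * c) + ((3 + 0) * 0))  =[distrib →]=  ((3 + 0) * (c + 0))    ⊢ (((3 + 0) * (c + 0)) * (1 * 1))
(2) (1 * 1)  =[mul_one →]=  1    ⊢ (((3 + 0) * (c + 0)) * 1)
(3) (3 + 0)  =[add_zero →]=  3    ⊢ ((3 * (c + 0)) * 1)
(4) ((3 * (c + 0)) * 1)  =[mul_one →]=  (3 * (c + 0))
(5) (c + 0)  =[add_zero →]=  c    ⊢ (3 * c)
(6) c  =[mul_one ←]=  (c * 1)    ⊢ (3 * (c * 1))
(7) (3 * (c * 1))  =[mul_comm →]=  ((c * 1) * 3)
(8) c  =[mul_one ←]=  (c * 1)    ⊢ E2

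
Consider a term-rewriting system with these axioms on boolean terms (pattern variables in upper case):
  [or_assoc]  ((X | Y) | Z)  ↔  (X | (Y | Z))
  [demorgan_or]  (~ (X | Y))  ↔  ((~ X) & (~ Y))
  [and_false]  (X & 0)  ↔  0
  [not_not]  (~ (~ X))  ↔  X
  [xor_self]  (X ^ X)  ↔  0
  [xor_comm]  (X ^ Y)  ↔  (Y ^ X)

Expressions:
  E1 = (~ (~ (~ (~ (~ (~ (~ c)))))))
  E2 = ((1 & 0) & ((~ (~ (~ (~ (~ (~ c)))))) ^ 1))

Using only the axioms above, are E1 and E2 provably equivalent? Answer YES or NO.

NO

Every axiom is a valid identity, so a rewrite proof would force E1 and E2 to agree under every assignment.
At c=0: E1 = 1 but E2 = 0; they differ, so no derivation exists.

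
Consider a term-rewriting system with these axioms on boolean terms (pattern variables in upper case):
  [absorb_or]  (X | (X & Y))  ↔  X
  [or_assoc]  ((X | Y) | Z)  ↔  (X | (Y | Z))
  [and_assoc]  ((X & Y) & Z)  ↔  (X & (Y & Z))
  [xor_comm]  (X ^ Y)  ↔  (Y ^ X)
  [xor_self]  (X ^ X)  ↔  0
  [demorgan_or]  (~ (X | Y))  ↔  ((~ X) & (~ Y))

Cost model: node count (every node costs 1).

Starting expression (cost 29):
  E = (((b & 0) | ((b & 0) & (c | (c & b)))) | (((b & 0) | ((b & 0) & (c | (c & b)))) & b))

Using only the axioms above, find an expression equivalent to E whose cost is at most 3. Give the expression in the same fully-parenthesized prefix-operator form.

1. [absorb_or →] (((b & 0) | ((b & 0) & (c | (c & b)))) | (((b & 0) | ((b & 0) & (c | (c & b)))) & b))  →  ((b & 0) | ((b & 0) & (c | (c & b))))
2. [absorb_or →] (c | (c & b))  →  c;  E = ((b & 0) | ((b & 0) & c))
3. [absorb_or →] ((b & 0) | ((b & 0) & c))  →  (b & 0);  cost 3 ≤ 3, done

(b & 0)   [cost 3]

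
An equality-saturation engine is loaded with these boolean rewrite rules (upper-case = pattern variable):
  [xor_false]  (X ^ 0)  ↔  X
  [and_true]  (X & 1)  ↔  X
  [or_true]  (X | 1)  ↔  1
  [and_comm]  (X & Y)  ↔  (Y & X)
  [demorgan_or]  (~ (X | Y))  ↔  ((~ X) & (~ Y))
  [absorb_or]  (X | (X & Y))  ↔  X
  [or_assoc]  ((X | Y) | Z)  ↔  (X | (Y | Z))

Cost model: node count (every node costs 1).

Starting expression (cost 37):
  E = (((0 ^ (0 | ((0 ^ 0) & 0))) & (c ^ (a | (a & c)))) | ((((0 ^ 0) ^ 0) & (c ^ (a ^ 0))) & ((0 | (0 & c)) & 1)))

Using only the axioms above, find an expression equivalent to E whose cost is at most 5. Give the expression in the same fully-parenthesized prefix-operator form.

(0 & (c ^ a))   [cost 5]

step 1: xor_false (→) rewrites (0 ^ 0) into 0, now (((0 ^ (0 | (0 & 0))) & (c ^ (a | (a & c)))) | ((((0 ^ 0) ^ 0) & (c ^ (a ^ 0))) & ((0 | (0 & c)) & 1)))
step 2: xor_false (→) rewrites ((0 ^ 0) ^ 0) into (0 ^ 0), now (((0 ^ (0 | (0 & 0))) & (c ^ (a | (a & c)))) | (((0 ^ 0) & (c ^ (a ^ 0))) & ((0 | (0 & c)) & 1)))
step 3: absorb_or (→) rewrites (0 | (0 & 0)) into 0, now (((0 ^ 0) & (c ^ (a | (a & c)))) | (((0 ^ 0) & (c ^ (a ^ 0))) & ((0 | (0 & c)) & 1)))
step 4: absorb_or (→) rewrites (0 | (0 & c)) into 0, now (((0 ^ 0) & (c ^ (a | (a & c)))) | (((0 ^ 0) & (c ^ (a ^ 0))) & (0 & 1)))
step 5: absorb_or (→) rewrites (a | (a & c)) into a, now (((0 ^ 0) & (c ^ a)) | (((0 ^ 0) & (c ^ (a ^ 0))) & (0 & 1)))
step 6: xor_false (→) rewrites (0 ^ 0) into 0, now (((0 ^ 0) & (c ^ a)) | ((0 & (c ^ (a ^ 0))) & (0 & 1)))
step 7: and_true (→) rewrites (0 & 1) into 0, now (((0 ^ 0) & (c ^ a)) | ((0 & (c ^ (a ^ 0))) & 0))
step 8: xor_false (→) rewrites (a ^ 0) into a, now (((0 ^ 0) & (c ^ a)) | ((0 & (c ^ a)) & 0))
step 9: xor_false (→) rewrites (0 ^ 0) into 0, now ((0 & (c ^ a)) | ((0 & (c ^ a)) & 0))
step 10: absorb_or (→) rewrites ((0 & (c ^ a)) | ((0 & (c ^ a)) & 0)) into (0 & (c ^ a)), reaching cost 5 (bound 5)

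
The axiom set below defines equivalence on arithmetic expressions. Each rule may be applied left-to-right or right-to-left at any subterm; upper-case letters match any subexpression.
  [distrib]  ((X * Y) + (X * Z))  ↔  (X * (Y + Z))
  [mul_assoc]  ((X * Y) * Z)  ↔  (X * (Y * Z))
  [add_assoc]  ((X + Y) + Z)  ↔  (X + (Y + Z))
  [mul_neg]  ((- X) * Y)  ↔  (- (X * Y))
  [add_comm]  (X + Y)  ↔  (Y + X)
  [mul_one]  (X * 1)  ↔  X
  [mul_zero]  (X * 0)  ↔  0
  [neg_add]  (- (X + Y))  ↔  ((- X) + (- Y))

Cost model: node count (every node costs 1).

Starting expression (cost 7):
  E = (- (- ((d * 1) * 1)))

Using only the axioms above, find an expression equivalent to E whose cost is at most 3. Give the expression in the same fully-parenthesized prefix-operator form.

(- (- d))   [cost 3]

(1) ((d * 1) * 1)  =[mul_assoc →]=  (d * (1 * 1))    ⊢ (- (- (d * (1 * 1))))
(2) (1 * 1)  =[mul_one →]=  1    ⊢ (- (- (d * 1)))
(3) (d * 1)  =[mul_one →]=  d    ⊢ cost 3, within 3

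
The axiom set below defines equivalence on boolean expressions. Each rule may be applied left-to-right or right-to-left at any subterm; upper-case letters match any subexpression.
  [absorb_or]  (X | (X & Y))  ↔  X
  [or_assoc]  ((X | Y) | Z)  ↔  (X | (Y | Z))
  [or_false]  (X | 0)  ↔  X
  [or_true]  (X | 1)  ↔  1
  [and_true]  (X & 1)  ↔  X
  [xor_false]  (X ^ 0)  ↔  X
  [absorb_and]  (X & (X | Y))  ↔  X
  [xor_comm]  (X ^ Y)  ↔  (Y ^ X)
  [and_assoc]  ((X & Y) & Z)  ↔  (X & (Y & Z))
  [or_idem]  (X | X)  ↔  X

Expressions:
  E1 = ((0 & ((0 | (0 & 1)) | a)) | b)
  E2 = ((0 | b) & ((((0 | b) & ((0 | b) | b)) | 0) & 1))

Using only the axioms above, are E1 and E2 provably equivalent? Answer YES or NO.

YES

1. [and_true →] (0 & 1)  →  0;  E1 = ((0 & ((0 | 0) | a)) | b)
2. [or_idem →] (0 | 0)  →  0;  E1 = ((0 & (0 | a)) | b)
3. [absorb_and →] (0 & (0 | a))  →  0;  E1 = (0 | b)
4. [absorb_and ←] (0 | b)  →  ((0 | b) & ((0 | b) | 0))
5. [and_true ←] ((0 | b) | 0)  →  (((0 | b) | 0) & 1);  E1 = ((0 | b) & (((0 | b) | 0) & 1))
6. [absorb_and ←] (0 | b)  →  ((0 | b) & ((0 | b) | b));  this is E2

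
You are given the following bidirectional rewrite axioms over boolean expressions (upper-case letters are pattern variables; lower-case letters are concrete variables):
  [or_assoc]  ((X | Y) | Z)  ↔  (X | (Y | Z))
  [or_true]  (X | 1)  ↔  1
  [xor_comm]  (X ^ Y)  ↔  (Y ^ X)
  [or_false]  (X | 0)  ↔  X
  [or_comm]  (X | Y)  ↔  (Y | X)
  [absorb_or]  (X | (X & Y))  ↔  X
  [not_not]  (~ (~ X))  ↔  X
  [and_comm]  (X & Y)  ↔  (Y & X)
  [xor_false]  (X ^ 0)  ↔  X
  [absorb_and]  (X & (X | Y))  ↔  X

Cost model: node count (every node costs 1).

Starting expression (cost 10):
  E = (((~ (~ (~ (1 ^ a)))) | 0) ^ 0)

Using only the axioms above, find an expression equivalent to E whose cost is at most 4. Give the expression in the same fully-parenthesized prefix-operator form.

(1) (((~ (~ (~ (1 ^ a)))) | 0) ^ 0)  =[xor_false →]=  ((~ (~ (~ (1 ^ a)))) | 0)
(2) ((~ (~ (~ (1 ^ a)))) | 0)  =[or_false →]=  (~ (~ (~ (1 ^ a))))
(3) (~ (~ (~ (1 ^ a))))  =[not_not →]=  (~ (1 ^ a))    ⊢ cost 4, within 4

(~ (1 ^ a))   [cost 4]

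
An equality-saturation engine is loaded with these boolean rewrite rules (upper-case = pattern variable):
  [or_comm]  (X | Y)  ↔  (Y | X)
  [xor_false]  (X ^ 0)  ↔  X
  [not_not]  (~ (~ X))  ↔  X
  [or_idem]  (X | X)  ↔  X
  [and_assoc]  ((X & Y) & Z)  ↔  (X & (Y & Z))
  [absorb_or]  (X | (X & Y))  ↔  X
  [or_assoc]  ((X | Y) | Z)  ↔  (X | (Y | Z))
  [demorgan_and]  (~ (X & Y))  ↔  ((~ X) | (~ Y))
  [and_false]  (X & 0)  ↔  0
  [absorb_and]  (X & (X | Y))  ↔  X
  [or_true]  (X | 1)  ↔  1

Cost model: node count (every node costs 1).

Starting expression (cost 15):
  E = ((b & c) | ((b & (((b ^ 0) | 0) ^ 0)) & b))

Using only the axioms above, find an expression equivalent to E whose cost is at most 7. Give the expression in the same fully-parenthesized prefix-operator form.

((b & c) | (b & b))   [cost 7]

(1) (((b ^ 0) | 0) ^ 0)  =[xor_false →]=  ((b ^ 0) | 0)    ⊢ ((b & c) | ((b & ((b ^ 0) | 0)) & b))
(2) (b ^ 0)  =[xor_false →]=  b    ⊢ ((b & c) | ((b & (b | 0)) & b))
(3) (b & (b | 0))  =[absorb_and →]=  b    ⊢ cost 7, within 7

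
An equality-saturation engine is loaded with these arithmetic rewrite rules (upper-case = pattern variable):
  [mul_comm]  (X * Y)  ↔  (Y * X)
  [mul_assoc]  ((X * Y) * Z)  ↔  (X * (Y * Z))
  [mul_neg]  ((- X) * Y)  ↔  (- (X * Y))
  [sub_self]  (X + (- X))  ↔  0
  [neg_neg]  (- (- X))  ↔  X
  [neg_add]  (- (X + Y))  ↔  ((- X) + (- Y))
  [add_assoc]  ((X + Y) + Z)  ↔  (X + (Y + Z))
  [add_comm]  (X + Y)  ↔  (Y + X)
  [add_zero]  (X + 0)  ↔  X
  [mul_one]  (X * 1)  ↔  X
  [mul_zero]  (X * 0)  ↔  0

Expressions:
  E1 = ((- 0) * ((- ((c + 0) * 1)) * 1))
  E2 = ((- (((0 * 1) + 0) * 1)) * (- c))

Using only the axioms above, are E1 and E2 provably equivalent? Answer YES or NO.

step 1: add_zero (→) rewrites (c + 0) into c, now ((- 0) * ((- (c * 1)) * 1))
step 2: mul_one (→) rewrites ((- (c * 1)) * 1) into (- (c * 1)), now ((- 0) * (- (c * 1)))
step 3: mul_one (→) rewrites (c * 1) into c, now ((- 0) * (- c))
step 4: mul_one (←) rewrites 0 into (0 * 1), now ((- (0 * 1)) * (- c))
step 5: mul_one (←) rewrites (0 * 1) into ((0 * 1) * 1), now ((- ((0 * 1) * 1)) * (- c))
step 6: add_zero (←) rewrites (0 * 1) into ((0 * 1) + 0), which is E2

YES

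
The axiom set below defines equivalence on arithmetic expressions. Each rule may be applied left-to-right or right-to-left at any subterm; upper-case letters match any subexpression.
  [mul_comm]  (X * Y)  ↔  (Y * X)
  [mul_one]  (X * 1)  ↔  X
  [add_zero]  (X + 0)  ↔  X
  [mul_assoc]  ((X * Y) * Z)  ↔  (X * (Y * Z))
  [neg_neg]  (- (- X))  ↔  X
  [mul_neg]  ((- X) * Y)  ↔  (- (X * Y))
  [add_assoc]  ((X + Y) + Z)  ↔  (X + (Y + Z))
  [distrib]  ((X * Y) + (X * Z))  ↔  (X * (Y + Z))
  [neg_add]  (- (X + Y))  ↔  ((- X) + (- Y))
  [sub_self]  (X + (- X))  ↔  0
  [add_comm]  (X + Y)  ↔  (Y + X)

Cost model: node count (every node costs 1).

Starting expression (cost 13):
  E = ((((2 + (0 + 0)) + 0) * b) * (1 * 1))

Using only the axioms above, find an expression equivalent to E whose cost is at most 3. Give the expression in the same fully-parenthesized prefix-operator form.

(2 * b)   [cost 3]

step 1: add_zero (→) rewrites (0 + 0) into 0, now ((((2 + 0) + 0) * b) * (1 * 1))
step 2: add_zero (→) rewrites ((2 + 0) + 0) into (2 + 0), now (((2 + 0) * b) * (1 * 1))
step 3: add_zero (→) rewrites (2 + 0) into 2, now ((2 * b) * (1 * 1))
step 4: mul_one (→) rewrites (1 * 1) into 1, now ((2 * b) * 1)
step 5: mul_one (→) rewrites ((2 * b) * 1) into (2 * b), reaching cost 3 (bound 3)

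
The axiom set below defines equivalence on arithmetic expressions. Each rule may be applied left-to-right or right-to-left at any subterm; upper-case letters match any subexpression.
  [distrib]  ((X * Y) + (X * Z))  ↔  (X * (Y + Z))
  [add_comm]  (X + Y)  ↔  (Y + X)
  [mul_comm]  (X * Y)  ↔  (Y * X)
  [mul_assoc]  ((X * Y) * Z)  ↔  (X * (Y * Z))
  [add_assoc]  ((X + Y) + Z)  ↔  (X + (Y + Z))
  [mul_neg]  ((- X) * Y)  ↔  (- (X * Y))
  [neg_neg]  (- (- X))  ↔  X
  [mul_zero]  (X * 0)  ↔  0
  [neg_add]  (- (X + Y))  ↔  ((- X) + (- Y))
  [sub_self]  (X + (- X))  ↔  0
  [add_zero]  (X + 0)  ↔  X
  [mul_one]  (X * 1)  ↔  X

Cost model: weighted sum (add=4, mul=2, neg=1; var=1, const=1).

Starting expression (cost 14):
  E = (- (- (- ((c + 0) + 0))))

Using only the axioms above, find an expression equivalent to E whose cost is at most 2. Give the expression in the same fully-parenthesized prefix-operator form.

(- c)   [cost 2]

1. [add_zero →] (c + 0)  →  c;  E = (- (- (- (c + 0))))
2. [neg_neg →] (- (- (c + 0)))  →  (c + 0);  E = (- (c + 0))
3. [add_zero →] (c + 0)  →  c;  cost 2 ≤ 2, done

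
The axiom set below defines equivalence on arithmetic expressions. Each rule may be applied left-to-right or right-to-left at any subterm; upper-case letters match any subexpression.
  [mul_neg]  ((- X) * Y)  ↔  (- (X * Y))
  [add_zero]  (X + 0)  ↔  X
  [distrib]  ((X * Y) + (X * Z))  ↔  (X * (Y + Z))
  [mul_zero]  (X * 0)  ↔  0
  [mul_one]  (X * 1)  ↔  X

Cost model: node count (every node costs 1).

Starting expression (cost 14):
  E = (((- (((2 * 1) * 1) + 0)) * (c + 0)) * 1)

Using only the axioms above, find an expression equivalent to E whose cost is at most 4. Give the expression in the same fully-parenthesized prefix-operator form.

step 1: add_zero (→) rewrites (((2 * 1) * 1) + 0) into ((2 * 1) * 1), now (((- ((2 * 1) * 1)) * (c + 0)) * 1)
step 2: add_zero (→) rewrites (c + 0) into c, now (((- ((2 * 1) * 1)) * c) * 1)
step 3: mul_one (→) rewrites (((- ((2 * 1) * 1)) * c) * 1) into ((- ((2 * 1) * 1)) * c)
step 4: mul_one (→) rewrites (2 * 1) into 2, now ((- (2 * 1)) * c)
step 5: mul_neg (→) rewrites ((- (2 * 1)) * c) into (- ((2 * 1) * c))
step 6: mul_one (→) rewrites (2 * 1) into 2, reaching cost 4 (bound 4)

(- (2 * c))   [cost 4]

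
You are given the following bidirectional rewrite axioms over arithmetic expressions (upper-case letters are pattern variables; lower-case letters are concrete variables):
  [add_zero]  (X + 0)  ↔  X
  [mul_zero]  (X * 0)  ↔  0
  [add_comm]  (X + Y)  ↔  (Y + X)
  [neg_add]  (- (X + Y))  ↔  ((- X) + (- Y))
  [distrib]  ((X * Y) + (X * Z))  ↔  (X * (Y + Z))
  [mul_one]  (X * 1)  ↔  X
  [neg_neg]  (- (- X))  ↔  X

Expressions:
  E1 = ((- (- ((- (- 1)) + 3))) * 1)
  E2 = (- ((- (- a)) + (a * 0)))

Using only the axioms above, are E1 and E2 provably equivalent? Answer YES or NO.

Every axiom is a valid identity, so a rewrite proof would force E1 and E2 to agree under every assignment.
At a=0: E1 = 4 but E2 = 0; they differ, so no derivation exists.

NO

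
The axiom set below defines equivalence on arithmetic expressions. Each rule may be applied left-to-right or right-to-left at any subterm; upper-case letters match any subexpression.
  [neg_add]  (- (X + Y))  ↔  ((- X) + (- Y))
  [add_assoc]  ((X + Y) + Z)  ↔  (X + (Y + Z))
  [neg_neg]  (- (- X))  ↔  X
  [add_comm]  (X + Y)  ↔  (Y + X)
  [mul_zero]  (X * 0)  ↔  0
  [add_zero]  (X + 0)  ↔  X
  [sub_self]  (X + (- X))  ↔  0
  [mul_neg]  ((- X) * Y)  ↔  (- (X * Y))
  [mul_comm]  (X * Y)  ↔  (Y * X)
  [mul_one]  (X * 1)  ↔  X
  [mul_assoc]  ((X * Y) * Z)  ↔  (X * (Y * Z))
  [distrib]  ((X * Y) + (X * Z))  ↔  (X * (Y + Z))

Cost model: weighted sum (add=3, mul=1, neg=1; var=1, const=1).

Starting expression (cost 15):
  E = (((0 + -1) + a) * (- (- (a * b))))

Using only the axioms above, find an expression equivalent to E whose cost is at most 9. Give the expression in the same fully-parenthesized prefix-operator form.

((-1 + a) * (a * b))   [cost 9]

(1) (- (- (a * b)))  =[neg_neg →]=  (a * b)    ⊢ (((0 + -1) + a) * (a * b))
(2) (0 + -1)  =[add_comm →]=  (-1 + 0)    ⊢ (((-1 + 0) + a) * (a * b))
(3) (-1 + 0)  =[add_zero →]=  -1    ⊢ cost 9, within 9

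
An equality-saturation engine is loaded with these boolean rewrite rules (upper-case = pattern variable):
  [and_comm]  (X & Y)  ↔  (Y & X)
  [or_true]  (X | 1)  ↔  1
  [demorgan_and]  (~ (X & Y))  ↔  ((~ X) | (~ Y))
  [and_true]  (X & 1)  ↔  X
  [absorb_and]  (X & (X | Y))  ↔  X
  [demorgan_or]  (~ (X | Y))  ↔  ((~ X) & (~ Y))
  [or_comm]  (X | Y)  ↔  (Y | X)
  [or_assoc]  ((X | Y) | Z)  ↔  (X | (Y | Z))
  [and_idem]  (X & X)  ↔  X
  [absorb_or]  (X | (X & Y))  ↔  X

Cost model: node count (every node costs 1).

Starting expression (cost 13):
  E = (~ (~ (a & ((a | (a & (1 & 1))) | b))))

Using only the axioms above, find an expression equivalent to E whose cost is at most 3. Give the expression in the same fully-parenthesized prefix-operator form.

step 1: and_true (→) rewrites (1 & 1) into 1, now (~ (~ (a & ((a | (a & 1)) | b))))
step 2: absorb_or (→) rewrites (a | (a & 1)) into a, now (~ (~ (a & (a | b))))
step 3: absorb_and (→) rewrites (a & (a | b)) into a, reaching cost 3 (bound 3)

(~ (~ a))   [cost 3]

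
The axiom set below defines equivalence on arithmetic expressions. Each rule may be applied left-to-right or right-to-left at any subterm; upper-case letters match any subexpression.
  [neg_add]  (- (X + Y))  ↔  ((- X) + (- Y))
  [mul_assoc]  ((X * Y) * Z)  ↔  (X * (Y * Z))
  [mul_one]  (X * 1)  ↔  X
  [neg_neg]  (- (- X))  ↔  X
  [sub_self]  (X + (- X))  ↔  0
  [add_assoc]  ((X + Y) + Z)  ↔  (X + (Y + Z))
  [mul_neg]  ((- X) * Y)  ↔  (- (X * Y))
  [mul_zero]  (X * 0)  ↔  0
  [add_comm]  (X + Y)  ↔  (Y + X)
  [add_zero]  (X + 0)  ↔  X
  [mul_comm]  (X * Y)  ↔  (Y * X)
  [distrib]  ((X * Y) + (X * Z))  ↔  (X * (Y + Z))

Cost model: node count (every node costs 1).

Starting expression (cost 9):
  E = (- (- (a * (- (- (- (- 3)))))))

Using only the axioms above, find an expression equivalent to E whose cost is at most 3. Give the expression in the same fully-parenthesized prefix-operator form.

1. [neg_neg →] (- (- (a * (- (- (- (- 3)))))))  →  (a * (- (- (- (- 3)))))
2. [neg_neg →] (- (- (- 3)))  →  (- 3);  E = (a * (- (- 3)))
3. [neg_neg →] (- (- 3))  →  3;  cost 3 ≤ 3, done

(a * 3)   [cost 3]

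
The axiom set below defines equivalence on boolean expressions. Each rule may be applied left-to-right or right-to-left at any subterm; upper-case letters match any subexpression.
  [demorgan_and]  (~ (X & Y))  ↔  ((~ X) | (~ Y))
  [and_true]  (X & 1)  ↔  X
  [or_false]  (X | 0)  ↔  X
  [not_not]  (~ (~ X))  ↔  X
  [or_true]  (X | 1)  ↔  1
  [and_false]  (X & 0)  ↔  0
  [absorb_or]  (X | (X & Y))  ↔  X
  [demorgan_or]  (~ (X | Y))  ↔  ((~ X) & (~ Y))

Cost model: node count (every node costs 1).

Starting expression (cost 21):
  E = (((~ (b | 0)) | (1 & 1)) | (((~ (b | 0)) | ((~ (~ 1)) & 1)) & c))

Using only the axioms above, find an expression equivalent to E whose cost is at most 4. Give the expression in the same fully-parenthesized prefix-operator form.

(1) (~ (~ 1))  =[not_not →]=  1    ⊢ (((~ (b | 0)) | (1 & 1)) | (((~ (b | 0)) | (1 & 1)) & c))
(2) (((~ (b | 0)) | (1 & 1)) | (((~ (b | 0)) | (1 & 1)) & c))  =[absorb_or →]=  ((~ (b | 0)) | (1 & 1))
(3) (1 & 1)  =[and_true →]=  1    ⊢ ((~ (b | 0)) | 1)
(4) (b | 0)  =[or_false →]=  b    ⊢ cost 4, within 4

((~ b) | 1)   [cost 4]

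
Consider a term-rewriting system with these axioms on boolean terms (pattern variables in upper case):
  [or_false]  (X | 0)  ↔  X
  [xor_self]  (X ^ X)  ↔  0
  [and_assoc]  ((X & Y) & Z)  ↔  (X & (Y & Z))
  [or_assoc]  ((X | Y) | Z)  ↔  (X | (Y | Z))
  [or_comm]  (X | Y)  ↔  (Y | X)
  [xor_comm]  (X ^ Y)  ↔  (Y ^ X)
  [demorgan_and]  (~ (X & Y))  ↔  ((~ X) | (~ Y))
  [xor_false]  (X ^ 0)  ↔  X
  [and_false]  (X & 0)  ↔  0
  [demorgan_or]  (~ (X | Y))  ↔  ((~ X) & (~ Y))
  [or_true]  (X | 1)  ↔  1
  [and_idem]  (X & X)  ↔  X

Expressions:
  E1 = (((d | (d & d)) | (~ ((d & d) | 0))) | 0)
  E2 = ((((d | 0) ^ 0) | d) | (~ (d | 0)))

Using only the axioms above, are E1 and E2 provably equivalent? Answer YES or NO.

step 1: or_false (→) rewrites (((d | (d & d)) | (~ ((d & d) | 0))) | 0) into ((d | (d & d)) | (~ ((d & d) | 0)))
step 2: or_false (→) rewrites ((d & d) | 0) into (d & d), now ((d | (d & d)) | (~ (d & d)))
step 3: and_idem (→) rewrites (d & d) into d, now ((d | d) | (~ (d & d)))
step 4: and_idem (→) rewrites (d & d) into d, now ((d | d) | (~ d))
step 5: or_false (←) rewrites d into (d | 0), now ((d | d) | (~ (d | 0)))
step 6: or_false (←) rewrites d into (d | 0), now (((d | 0) | d) | (~ (d | 0)))
step 7: xor_false (←) rewrites (d | 0) into ((d | 0) ^ 0), which is E2

YES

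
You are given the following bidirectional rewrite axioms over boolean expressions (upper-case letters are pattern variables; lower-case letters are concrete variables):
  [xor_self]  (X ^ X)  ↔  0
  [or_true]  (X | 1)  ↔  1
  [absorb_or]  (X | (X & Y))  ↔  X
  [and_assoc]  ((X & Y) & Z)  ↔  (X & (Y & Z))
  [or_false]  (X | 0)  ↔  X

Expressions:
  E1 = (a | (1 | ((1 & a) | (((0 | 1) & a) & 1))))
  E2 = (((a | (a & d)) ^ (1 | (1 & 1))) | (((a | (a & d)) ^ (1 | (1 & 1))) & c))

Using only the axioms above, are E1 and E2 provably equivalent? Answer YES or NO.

The axioms are sound identities: if E1 ↔* E2 then E1 and E2 evaluate identically under any assignment.
Under a=1, c=0, d=0: E1 evaluates to 1, E2 to 0. Distinct ⇒ no rewrite sequence connects them.

NO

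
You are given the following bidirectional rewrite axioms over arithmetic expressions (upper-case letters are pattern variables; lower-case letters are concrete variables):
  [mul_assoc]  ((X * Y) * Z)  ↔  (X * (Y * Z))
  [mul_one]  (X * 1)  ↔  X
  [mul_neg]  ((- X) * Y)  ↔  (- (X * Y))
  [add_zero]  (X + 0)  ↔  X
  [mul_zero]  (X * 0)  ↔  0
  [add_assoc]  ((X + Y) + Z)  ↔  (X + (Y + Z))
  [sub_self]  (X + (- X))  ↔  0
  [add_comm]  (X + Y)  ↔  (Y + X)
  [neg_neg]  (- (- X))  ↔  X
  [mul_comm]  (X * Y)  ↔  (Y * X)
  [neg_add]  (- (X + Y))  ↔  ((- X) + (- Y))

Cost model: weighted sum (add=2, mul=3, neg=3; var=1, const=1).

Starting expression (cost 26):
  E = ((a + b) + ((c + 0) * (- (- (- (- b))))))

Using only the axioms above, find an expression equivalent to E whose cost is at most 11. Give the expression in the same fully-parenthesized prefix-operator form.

1. [neg_neg →] (- (- (- (- b))))  →  (- (- b));  E = ((a + b) + ((c + 0) * (- (- b))))
2. [add_zero →] (c + 0)  →  c;  E = ((a + b) + (c * (- (- b))))
3. [neg_neg →] (- (- b))  →  b;  cost 11 ≤ 11, done

((a + b) + (c * b))   [cost 11]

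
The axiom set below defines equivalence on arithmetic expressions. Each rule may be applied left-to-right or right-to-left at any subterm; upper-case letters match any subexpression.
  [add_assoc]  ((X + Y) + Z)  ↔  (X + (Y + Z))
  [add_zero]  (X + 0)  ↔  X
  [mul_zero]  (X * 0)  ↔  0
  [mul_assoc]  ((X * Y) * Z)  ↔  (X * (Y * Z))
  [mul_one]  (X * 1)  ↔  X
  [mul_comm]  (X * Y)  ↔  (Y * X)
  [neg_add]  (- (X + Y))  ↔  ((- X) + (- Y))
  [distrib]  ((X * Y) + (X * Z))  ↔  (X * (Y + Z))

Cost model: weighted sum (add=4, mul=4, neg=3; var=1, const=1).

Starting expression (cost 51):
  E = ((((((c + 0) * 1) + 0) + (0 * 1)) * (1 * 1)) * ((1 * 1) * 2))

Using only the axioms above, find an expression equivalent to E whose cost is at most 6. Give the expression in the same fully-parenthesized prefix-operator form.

1. [add_zero →] (((c + 0) * 1) + 0)  →  ((c + 0) * 1);  E = (((((c + 0) * 1) + (0 * 1)) * (1 * 1)) * ((1 * 1) * 2))
2. [mul_one →] (1 * 1)  →  1;  E = (((((c + 0) * 1) + (0 * 1)) * 1) * ((1 * 1) * 2))
3. [mul_one →] (1 * 1)  →  1;  E = (((((c + 0) * 1) + (0 * 1)) * 1) * (1 * 2))
4. [mul_one →] ((c + 0) * 1)  →  (c + 0);  E = ((((c + 0) + (0 * 1)) * 1) * (1 * 2))
5. [mul_one →] (((c + 0) + (0 * 1)) * 1)  →  ((c + 0) + (0 * 1));  E = (((c + 0) + (0 * 1)) * (1 * 2))
6. [mul_one →] (0 * 1)  →  0;  E = (((c + 0) + 0) * (1 * 2))
7. [mul_comm →] (1 * 2)  →  (2 * 1);  E = (((c + 0) + 0) * (2 * 1))
8. [add_zero →] ((c + 0) + 0)  →  (c + 0);  E = ((c + 0) * (2 * 1))
9. [mul_one →] (2 * 1)  →  2;  E = ((c + 0) * 2)
10. [add_zero →] (c + 0)  →  c;  cost 6 ≤ 6, done

(c * 2)   [cost 6]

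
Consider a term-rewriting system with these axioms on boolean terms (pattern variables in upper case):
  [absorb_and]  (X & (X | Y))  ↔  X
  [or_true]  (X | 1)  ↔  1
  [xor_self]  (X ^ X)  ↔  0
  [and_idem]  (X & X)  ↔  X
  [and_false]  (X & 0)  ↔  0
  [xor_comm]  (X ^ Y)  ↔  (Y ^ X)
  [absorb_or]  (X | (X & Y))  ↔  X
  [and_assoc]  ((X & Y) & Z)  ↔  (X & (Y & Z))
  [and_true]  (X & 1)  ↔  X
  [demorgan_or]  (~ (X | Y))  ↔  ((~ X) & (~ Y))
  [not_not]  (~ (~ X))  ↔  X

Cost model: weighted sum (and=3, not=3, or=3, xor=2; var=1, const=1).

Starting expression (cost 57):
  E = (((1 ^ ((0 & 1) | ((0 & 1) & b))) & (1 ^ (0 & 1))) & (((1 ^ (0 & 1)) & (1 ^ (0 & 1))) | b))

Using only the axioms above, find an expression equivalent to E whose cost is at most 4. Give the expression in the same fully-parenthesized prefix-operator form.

(1 ^ 0)   [cost 4]

1. [absorb_or →] ((0 & 1) | ((0 & 1) & b))  →  (0 & 1);  E = (((1 ^ (0 & 1)) & (1 ^ (0 & 1))) & (((1 ^ (0 & 1)) & (1 ^ (0 & 1))) | b))
2. [absorb_and →] (((1 ^ (0 & 1)) & (1 ^ (0 & 1))) & (((1 ^ (0 & 1)) & (1 ^ (0 & 1))) | b))  →  ((1 ^ (0 & 1)) & (1 ^ (0 & 1)))
3. [and_idem →] ((1 ^ (0 & 1)) & (1 ^ (0 & 1)))  →  (1 ^ (0 & 1))
4. [and_true →] (0 & 1)  →  0;  cost 4 ≤ 4, done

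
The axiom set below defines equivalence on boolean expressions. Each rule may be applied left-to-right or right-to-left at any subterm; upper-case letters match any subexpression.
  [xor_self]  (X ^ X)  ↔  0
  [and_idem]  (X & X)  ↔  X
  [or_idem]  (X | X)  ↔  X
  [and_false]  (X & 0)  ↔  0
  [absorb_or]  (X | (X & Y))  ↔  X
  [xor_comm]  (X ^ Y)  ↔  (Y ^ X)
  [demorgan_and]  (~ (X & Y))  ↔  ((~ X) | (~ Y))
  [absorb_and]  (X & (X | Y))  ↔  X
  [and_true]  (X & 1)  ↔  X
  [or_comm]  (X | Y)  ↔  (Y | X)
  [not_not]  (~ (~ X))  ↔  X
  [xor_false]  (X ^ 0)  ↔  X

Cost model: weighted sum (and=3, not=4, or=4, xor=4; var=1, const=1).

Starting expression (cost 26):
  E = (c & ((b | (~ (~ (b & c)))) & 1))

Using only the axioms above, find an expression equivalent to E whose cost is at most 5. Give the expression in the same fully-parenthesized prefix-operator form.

(c & b)   [cost 5]

step 1: not_not (→) rewrites (~ (~ (b & c))) into (b & c), now (c & ((b | (b & c)) & 1))
step 2: and_true (→) rewrites ((b | (b & c)) & 1) into (b | (b & c)), now (c & (b | (b & c)))
step 3: absorb_or (→) rewrites (b | (b & c)) into b, reaching cost 5 (bound 5)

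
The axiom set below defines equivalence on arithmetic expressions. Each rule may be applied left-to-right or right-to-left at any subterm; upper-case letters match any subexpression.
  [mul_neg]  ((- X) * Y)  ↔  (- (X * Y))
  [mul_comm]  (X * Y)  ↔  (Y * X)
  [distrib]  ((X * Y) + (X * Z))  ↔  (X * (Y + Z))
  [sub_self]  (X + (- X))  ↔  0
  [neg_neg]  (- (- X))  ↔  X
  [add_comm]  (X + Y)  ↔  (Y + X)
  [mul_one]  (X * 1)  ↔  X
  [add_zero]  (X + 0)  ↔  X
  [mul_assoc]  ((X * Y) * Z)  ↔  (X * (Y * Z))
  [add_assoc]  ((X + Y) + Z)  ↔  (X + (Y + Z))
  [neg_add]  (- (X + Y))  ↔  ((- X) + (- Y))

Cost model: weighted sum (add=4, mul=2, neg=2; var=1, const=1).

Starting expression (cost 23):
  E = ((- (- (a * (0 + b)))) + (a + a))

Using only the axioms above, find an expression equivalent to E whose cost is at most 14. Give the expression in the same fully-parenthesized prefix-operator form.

((a * b) + (a + a))   [cost 14]

(1) (0 + b)  =[add_comm →]=  (b + 0)    ⊢ ((- (- (a * (b + 0)))) + (a + a))
(2) (b + 0)  =[add_zero →]=  b    ⊢ ((- (- (a * b))) + (a + a))
(3) (- (- (a * b)))  =[neg_neg →]=  (a * b)    ⊢ cost 14, within 14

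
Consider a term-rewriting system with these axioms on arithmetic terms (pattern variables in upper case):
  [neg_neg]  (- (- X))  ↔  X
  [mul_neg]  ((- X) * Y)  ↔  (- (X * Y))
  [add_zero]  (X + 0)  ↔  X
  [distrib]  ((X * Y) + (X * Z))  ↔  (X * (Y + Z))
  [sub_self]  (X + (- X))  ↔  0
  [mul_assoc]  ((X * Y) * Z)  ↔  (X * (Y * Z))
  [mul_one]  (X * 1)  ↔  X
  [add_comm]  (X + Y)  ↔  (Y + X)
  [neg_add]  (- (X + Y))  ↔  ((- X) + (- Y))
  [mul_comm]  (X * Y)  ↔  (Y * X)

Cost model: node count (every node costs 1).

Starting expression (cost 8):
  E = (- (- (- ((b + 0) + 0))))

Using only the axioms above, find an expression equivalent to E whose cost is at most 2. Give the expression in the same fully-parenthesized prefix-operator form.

step 1: neg_neg (→) rewrites (- (- (- ((b + 0) + 0)))) into (- ((b + 0) + 0))
step 2: add_zero (→) rewrites ((b + 0) + 0) into (b + 0), now (- (b + 0))
step 3: add_zero (→) rewrites (b + 0) into b, reaching cost 2 (bound 2)

(- b)   [cost 2]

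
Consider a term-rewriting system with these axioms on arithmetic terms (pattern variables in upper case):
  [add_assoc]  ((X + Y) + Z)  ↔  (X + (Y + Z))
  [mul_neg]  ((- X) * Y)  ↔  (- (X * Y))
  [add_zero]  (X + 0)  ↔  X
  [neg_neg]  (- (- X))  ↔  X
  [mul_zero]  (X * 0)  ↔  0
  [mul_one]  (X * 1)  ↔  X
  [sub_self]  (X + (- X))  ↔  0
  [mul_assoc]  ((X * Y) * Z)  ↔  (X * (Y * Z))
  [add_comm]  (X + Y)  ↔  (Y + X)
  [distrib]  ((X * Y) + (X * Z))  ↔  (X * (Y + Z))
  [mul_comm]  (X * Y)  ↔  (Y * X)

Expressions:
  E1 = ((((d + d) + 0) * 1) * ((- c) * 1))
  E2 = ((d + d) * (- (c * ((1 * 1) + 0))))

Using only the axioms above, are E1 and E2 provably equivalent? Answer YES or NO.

YES

step 1: mul_one (→) rewrites (((d + d) + 0) * 1) into ((d + d) + 0), now (((d + d) + 0) * ((- c) * 1))
step 2: add_zero (→) rewrites ((d + d) + 0) into (d + d), now ((d + d) * ((- c) * 1))
step 3: mul_one (→) rewrites ((- c) * 1) into (- c), now ((d + d) * (- c))
step 4: mul_one (←) rewrites c into (c * 1), now ((d + d) * (- (c * 1)))
step 5: add_zero (←) rewrites 1 into (1 + 0), now ((d + d) * (- (c * (1 + 0))))
step 6: mul_one (←) rewrites 1 into (1 * 1), which is E2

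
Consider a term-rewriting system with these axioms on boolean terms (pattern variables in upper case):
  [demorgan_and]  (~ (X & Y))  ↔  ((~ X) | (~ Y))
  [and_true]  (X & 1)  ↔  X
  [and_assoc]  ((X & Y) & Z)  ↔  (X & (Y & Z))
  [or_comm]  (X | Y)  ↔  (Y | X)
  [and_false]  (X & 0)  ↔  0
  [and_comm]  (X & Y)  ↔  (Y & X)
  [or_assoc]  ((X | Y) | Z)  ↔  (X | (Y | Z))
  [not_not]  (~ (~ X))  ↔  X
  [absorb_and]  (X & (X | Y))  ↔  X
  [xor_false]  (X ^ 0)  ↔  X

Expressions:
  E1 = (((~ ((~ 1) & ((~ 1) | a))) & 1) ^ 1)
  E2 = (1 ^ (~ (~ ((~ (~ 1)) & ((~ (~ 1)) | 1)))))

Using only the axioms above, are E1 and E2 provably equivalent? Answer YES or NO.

(1) ((~ 1) & ((~ 1) | a))  =[absorb_and →]=  (~ 1)    ⊢ (((~ (~ 1)) & 1) ^ 1)
(2) (~ (~ 1))  =[not_not →]=  1    ⊢ ((1 & 1) ^ 1)
(3) (1 & 1)  =[and_true →]=  1    ⊢ (1 ^ 1)
(4) 1  =[not_not ←]=  (~ (~ 1))    ⊢ (1 ^ (~ (~ 1)))
(5) (~ 1)  =[not_not ←]=  (~ (~ (~ 1)))    ⊢ (1 ^ (~ (~ (~ (~ 1)))))
(6) (~ (~ 1))  =[absorb_and ←]=  ((~ (~ 1)) & ((~ (~ 1)) | 1))    ⊢ E2

YES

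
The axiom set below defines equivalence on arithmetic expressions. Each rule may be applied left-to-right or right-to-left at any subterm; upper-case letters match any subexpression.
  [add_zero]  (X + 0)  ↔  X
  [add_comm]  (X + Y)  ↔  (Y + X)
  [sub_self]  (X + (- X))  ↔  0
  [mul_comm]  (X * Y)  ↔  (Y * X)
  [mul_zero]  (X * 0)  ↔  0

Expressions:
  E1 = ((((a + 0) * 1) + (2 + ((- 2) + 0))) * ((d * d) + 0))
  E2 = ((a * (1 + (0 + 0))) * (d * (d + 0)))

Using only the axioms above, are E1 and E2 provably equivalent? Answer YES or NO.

YES

1. [add_zero →] ((- 2) + 0)  →  (- 2);  E1 = ((((a + 0) * 1) + (2 + (- 2))) * ((d * d) + 0))
2. [add_zero →] (a + 0)  →  a;  E1 = (((a * 1) + (2 + (- 2))) * ((d * d) + 0))
3. [sub_self →] (2 + (- 2))  →  0;  E1 = (((a * 1) + 0) * ((d * d) + 0))
4. [add_zero →] ((a * 1) + 0)  →  (a * 1);  E1 = ((a * 1) * ((d * d) + 0))
5. [add_zero →] ((d * d) + 0)  →  (d * d);  E1 = ((a * 1) * (d * d))
6. [add_zero ←] 1  →  (1 + 0);  E1 = ((a * (1 + 0)) * (d * d))
7. [add_zero ←] d  →  (d + 0);  E1 = ((a * (1 + 0)) * (d * (d + 0)))
8. [add_zero ←] 0  →  (0 + 0);  this is E2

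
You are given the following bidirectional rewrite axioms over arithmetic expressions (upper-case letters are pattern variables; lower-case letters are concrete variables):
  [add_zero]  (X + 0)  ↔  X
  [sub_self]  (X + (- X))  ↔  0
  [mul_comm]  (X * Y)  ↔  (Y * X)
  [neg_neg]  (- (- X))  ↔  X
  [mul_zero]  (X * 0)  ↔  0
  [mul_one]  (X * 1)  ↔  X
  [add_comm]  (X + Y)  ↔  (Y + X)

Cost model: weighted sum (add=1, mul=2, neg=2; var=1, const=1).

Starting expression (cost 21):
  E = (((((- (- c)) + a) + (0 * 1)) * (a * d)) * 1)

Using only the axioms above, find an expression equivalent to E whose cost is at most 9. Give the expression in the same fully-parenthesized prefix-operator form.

1. [neg_neg →] (- (- c))  →  c;  E = ((((c + a) + (0 * 1)) * (a * d)) * 1)
2. [mul_one →] (0 * 1)  →  0;  E = ((((c + a) + 0) * (a * d)) * 1)
3. [add_zero →] ((c + a) + 0)  →  (c + a);  E = (((c + a) * (a * d)) * 1)
4. [mul_one →] (((c + a) * (a * d)) * 1)  →  ((c + a) * (a * d));  cost 9 ≤ 9, done

((c + a) * (a * d))   [cost 9]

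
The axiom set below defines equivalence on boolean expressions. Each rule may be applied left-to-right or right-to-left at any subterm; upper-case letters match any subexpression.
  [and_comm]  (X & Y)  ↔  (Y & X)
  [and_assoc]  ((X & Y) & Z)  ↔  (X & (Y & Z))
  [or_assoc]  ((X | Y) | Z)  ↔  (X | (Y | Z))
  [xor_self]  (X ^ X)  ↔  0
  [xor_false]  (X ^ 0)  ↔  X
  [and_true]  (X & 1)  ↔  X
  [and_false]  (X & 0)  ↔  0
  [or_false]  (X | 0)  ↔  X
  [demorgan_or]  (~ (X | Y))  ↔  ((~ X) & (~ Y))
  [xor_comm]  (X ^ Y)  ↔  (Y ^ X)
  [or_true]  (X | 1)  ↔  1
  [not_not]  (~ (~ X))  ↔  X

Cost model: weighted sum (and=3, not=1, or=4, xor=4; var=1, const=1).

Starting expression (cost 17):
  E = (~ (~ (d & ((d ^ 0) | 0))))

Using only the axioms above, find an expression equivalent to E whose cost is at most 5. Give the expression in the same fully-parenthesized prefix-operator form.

(d & d)   [cost 5]

1. [xor_false →] (d ^ 0)  →  d;  E = (~ (~ (d & (d | 0))))
2. [or_false →] (d | 0)  →  d;  E = (~ (~ (d & d)))
3. [not_not →] (~ (~ (d & d)))  →  (d & d);  cost 5 ≤ 5, done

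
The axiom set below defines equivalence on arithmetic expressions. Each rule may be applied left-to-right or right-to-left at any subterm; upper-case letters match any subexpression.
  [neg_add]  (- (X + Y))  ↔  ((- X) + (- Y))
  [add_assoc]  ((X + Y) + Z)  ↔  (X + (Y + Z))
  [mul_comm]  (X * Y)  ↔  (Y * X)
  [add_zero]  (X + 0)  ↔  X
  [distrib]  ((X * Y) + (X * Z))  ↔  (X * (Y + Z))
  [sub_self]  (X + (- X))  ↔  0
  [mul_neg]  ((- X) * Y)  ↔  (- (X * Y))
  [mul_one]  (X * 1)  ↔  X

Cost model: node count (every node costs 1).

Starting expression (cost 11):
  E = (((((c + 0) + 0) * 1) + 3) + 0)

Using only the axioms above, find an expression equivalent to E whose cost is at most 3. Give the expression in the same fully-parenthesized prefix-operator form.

1. [mul_one →] (((c + 0) + 0) * 1)  →  ((c + 0) + 0);  E = ((((c + 0) + 0) + 3) + 0)
2. [add_zero →] (c + 0)  →  c;  E = (((c + 0) + 3) + 0)
3. [add_zero →] (c + 0)  →  c;  E = ((c + 3) + 0)
4. [add_zero →] ((c + 3) + 0)  →  (c + 3);  cost 3 ≤ 3, done

(c + 3)   [cost 3]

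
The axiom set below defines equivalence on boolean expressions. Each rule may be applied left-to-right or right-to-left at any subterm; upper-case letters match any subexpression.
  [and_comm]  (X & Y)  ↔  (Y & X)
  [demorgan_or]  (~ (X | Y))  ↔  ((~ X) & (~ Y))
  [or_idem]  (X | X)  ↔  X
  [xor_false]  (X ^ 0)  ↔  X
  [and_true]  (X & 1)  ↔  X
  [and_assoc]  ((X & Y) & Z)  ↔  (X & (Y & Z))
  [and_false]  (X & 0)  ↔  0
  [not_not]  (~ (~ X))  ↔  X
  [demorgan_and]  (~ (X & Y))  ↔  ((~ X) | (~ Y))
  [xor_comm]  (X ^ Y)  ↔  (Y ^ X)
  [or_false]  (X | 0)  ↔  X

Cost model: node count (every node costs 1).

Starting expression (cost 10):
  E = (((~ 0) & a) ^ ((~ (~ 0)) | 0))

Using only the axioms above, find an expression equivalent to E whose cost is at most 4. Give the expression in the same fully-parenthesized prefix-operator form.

((~ 0) & a)   [cost 4]

step 1: not_not (→) rewrites (~ (~ 0)) into 0, now (((~ 0) & a) ^ (0 | 0))
step 2: or_false (→) rewrites (0 | 0) into 0, now (((~ 0) & a) ^ 0)
step 3: xor_false (→) rewrites (((~ 0) & a) ^ 0) into ((~ 0) & a), reaching cost 4 (bound 4)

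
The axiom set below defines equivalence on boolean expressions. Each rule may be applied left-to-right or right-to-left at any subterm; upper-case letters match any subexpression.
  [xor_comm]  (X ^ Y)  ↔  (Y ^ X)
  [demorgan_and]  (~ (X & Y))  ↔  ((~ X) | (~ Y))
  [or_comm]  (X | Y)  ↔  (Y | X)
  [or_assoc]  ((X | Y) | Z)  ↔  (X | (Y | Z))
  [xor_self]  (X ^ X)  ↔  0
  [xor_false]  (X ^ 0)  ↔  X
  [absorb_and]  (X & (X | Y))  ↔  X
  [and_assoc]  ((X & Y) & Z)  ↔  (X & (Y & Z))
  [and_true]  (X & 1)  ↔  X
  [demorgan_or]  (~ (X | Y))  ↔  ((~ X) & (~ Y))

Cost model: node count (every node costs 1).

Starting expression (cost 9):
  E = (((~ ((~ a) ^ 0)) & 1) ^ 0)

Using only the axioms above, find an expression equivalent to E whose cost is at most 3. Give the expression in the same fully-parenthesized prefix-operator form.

(~ (~ a))   [cost 3]

step 1: xor_false (→) rewrites (((~ ((~ a) ^ 0)) & 1) ^ 0) into ((~ ((~ a) ^ 0)) & 1)
step 2: xor_false (→) rewrites ((~ a) ^ 0) into (~ a), now ((~ (~ a)) & 1)
step 3: and_true (→) rewrites ((~ (~ a)) & 1) into (~ (~ a)), reaching cost 3 (bound 3)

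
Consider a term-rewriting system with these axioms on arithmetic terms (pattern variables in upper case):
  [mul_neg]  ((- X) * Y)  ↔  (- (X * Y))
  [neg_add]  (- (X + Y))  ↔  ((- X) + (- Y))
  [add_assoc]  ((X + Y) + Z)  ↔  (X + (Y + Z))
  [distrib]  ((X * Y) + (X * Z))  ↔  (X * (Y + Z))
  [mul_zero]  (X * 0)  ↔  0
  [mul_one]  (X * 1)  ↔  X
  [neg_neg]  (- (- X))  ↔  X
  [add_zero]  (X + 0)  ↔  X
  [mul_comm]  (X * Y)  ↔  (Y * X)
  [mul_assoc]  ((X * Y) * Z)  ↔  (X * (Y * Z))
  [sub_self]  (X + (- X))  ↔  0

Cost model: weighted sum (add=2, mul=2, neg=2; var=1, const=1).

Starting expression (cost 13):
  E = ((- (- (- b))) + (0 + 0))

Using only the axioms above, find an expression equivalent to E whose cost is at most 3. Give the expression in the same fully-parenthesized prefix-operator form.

(- b)   [cost 3]

step 1: add_zero (→) rewrites (0 + 0) into 0, now ((- (- (- b))) + 0)
step 2: add_zero (→) rewrites ((- (- (- b))) + 0) into (- (- (- b)))
step 3: neg_neg (→) rewrites (- (- b)) into b, reaching cost 3 (bound 3)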